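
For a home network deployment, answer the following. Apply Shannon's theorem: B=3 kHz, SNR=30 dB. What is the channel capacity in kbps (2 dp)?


Given: B = 3 kHz, SNR = 30 dB
SNR linear = 10^(30/10) = 1000
1 + SNR = 1001
log2(1001) = 9.9672262588
C = 3 * 1000 * 9.9672262588 = 29901.6788 bps
C = 29.901679 kbps -> 29.90 kbps (2 dp)

29.90


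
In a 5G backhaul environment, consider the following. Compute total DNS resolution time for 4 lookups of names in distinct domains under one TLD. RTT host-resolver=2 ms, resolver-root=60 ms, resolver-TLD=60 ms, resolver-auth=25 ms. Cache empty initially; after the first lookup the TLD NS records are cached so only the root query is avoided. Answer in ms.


Lookup 1 (cold cache): local + root + TLD + auth = 2 + 60 + 60 + 25 = 147 ms
Lookups 2..4 (TLD NS cached -> skip root; new domain -> still ask TLD and auth): local + TLD + auth = 2 + 60 + 25 = 87 ms each
Remaining 3 lookups: 3 * 87 = 261 ms
Total = 147 + 261 = 408 ms

408


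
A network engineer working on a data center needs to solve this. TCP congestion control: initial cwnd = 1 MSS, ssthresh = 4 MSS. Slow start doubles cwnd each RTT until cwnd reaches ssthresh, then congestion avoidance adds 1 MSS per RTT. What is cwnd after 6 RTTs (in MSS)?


RTT 0: cwnd = 1 MSS (initial)
RTT 1: cwnd = 2 MSS (slow start, doubled)
RTT 2: cwnd = 4 MSS (slow start, doubled)
RTT 3: cwnd = 5 MSS (congestion avoidance, +1)
RTT 4: cwnd = 6 MSS (congestion avoidance, +1)
RTT 5: cwnd = 7 MSS (congestion avoidance, +1)
RTT 6: cwnd = 8 MSS (congestion avoidance, +1)

8


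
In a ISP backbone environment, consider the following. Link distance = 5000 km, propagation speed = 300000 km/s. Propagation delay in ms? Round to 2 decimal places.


Given: distance = 5000 km, speed = 300000 km/s
Delay = distance / speed = 5000 / 300000 seconds
Delay in ms = 5000 * 1000 / 300000
Delay = 16.6667 ms
Rounded to 2 dp = 16.67 ms

16.67


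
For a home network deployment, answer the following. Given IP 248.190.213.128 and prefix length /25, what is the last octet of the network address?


Given: IP = 248.190.213.128, prefix = /25
Subnet mask = 255.255.255.128
Last octet of IP: 128
Last octet of mask: 128
Network last octet = 128 AND 128 = 128

128


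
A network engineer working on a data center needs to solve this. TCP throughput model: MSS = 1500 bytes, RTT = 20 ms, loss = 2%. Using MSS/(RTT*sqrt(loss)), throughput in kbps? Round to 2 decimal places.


Given: MSS = 1500 bytes, RTT = 20 ms, loss = 2%
RTT in seconds = 20 / 1000 = 0.02
Loss rate = 2% = 0.02
sqrt(loss) = sqrt(0.02) = 0.141421356237
Throughput (bytes/s) = 1500 / (0.02 * 0.141421356237) = 530330.0859
Throughput (kbps) = 530330.0859 * 8 / 1000 = 4242.640687 -> 4242.64 kbps (2 dp)

4242.64


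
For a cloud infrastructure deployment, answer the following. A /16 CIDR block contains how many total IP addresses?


Given: CIDR prefix /16
Host bits = 32 - 16 = 16
Total addresses = 2^16 = 65536

65536


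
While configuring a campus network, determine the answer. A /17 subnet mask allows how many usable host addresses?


Given: subnet mask /17
Host bits = 32 - 17 = 15
Total addresses = 2^15 = 32768
Usable hosts = 32768 - 2 (network + broadcast) = 32766

32766


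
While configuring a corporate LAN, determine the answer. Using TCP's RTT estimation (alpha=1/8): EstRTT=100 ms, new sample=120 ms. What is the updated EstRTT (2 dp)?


Given: EstRTT = 100 ms, SampleRTT = 120 ms, alpha = 1/8
New EstRTT = (1 - alpha) * EstRTT + alpha * SampleRTT
(7/8) * 100 = 87.5
(1/8) * 120 = 15
New EstRTT = 87.5 + 15 = 102.5 ms -> 102.50 ms (2 dp)

102.50


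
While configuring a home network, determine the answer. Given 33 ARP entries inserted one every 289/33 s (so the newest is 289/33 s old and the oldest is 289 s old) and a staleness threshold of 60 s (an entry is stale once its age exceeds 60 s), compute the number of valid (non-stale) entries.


Ages are k * 289/33 s for k = 1..33 (spacing = 8.7576 s).
Entry k is valid iff k * 289/33 <= 60 iff k <= 33 * 60 / 289 = 6.8512
n_valid = floor(6.8512) = 6
(n_stale = 33 - 6 = 27)

6


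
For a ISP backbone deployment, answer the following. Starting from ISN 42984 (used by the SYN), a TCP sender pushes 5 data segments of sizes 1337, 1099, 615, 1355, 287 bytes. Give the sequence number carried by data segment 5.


The SYN occupies sequence number ISN = 42984, so the first data byte is ISN + 1 = 42985.
SEQ of data segment i = (ISN + 1) + sum of payload sizes of segments 1..i-1.
Segment 1: SEQ = 42985, payload = 1337 bytes
Segment 2: SEQ = 44322, payload = 1099 bytes
Segment 3: SEQ = 45421, payload = 615 bytes
Segment 4: SEQ = 46036, payload = 1355 bytes
Segment 5: SEQ = 47391, payload = 287 bytes
SEQ of segment 5 = 42985 + 1337 + 1099 + 615 + 1355 = 47391

47391


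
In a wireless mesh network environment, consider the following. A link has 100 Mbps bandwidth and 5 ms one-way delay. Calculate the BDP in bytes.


Given: bandwidth = 100 Mbps, delay = 5 ms
BDP in bits = 100 * 10^6 * 5 / 1000
BDP in bits = 500000
BDP in bytes = 500000 / 8 = 62500

62500


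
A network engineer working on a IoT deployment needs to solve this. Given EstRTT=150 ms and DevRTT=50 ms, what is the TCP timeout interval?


Given: EstRTT = 150 ms, DevRTT = 50 ms
Timeout = EstRTT + 4 * DevRTT
4 * DevRTT = 4 * 50 = 200
Timeout = 150 + 200 = 350 ms

350


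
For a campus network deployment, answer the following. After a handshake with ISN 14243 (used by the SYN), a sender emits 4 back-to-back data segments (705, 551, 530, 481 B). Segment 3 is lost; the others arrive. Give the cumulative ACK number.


SYN uses sequence number 14243; first data byte = ISN + 1 = 14244.
Segment 1: SEQ = 14244, len = 705 B, covers [14244, 14948]
Segment 2: SEQ = 14949, len = 551 B, covers [14949, 15499]
Segment 3: SEQ = 15500, len = 530 B, covers [15500, 16029] [LOST]
Segment 4: SEQ = 16030, len = 481 B, covers [16030, 16510]
In-order data received: bytes [14244, 15499] (segments 1..2).
Segment 3 missing -> gap begins at byte 15500; later segments buffered out of order.
Cumulative ACK = next expected in-order byte = 14244 + 705 + 551 = 15500

15500


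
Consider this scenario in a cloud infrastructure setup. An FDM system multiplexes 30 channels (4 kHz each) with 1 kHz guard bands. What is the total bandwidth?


Given: 30 channels, 4 kHz each, guard = 1 kHz
Channel bandwidth = 30 * 4 = 120 kHz
Guard bands = 29 gaps * 1 kHz = 29 kHz
Total = 120 + 29 = 149 kHz

149


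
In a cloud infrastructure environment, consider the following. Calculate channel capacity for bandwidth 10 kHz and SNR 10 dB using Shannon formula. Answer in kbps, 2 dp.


Given: B = 10 kHz, SNR = 10 dB
SNR linear = 10^(10/10) = 10
1 + SNR = 11
log2(11) = 3.4594316186
C = 10 * 1000 * 3.4594316186 = 34594.3162 bps
C = 34.594316 kbps -> 34.59 kbps (2 dp)

34.59


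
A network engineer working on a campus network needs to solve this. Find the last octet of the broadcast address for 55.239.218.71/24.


Given: IP = 55.239.218.71, prefix = /24
Host bits = 32 - 24 = 8
Network last octet = 71 AND mask = 0
Host part size = 2^8 - 1 = 255
Broadcast last octet = 0 OR 255 = 255

255


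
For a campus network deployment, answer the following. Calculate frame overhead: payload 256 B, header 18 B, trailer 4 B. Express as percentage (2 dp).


Given: payload = 256 B, header = 18 B, trailer = 4 B
Overhead bytes = header + trailer = 18 + 4 = 22
Total frame = payload + overhead = 256 + 22 = 278
Overhead % = 22 / 278 * 100 = 7.9137% -> 7.91% (2 dp)

7.91


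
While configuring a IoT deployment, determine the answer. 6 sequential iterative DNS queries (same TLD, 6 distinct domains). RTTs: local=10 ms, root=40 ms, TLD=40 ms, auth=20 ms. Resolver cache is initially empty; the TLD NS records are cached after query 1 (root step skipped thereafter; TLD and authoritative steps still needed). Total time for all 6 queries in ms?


Lookup 1 (cold cache): local + root + TLD + auth = 10 + 40 + 40 + 20 = 110 ms
Lookups 2..6 (TLD NS cached -> skip root; new domain -> still ask TLD and auth): local + TLD + auth = 10 + 40 + 20 = 70 ms each
Remaining 5 lookups: 5 * 70 = 350 ms
Total = 110 + 350 = 460 ms

460


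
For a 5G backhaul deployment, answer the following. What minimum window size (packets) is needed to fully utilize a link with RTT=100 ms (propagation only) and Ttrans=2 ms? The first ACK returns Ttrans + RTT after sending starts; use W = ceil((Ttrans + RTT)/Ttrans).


Given: Ttrans = 2 ms, RTT = 100 ms (= 2 * Tprop, Tprop = 50 ms)
Time until first ACK returns = Ttrans + RTT = 2 + 100 = 102 ms
Need W * Ttrans >= Ttrans + RTT  ->  W >= (Ttrans + RTT) / Ttrans
(Ttrans + RTT) / Ttrans = 102 / 2 = 51
W_min = ceil(51) = 51

51


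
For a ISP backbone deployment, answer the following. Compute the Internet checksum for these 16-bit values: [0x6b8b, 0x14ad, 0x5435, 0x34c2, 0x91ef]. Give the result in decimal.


Given words: [0x6b8b, 0x14ad, 0x5435, 0x34c2, 0x91ef]
Step 1: Sum all words
Raw sum = 27531 + 5293 + 21557 + 13506 + 37359 = 105246
Step 2: Fold carry: (39710 + 1) = 39711
One's complement = ~39711 & 0xFFFF = 25824

25824


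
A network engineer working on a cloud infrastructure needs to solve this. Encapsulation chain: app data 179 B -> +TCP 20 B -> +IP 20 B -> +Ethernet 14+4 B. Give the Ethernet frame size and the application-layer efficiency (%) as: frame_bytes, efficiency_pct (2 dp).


TCP segment = 179 + 20 = 199 B
IP packet = 199 + 20 = 219 B
Ethernet frame = 219 + 14 + 4 = 237 B
Efficiency = app / frame = 179 / 237 = 0.755274 = 75.5274% -> 75.53% (2 dp)

237, 75.53


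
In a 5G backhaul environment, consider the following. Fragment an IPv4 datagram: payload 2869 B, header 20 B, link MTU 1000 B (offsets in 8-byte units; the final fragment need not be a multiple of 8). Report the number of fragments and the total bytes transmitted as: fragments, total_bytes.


Max data per non-final fragment = floor((MTU - header)/8)*8 = floor((1000 - 20)/8)*8 = floor(980/8)*8 = 976 B
Final fragment needs no 8-byte alignment: it can carry up to MTU - header = 980 B
Non-final fragments needed = ceil((payload - 980) / 976) = ceil(1889/976) = ceil(1.9355) = 2
Number of fragments = 2 + 1 = 3
Fragment sizes (data): 2 * 976 B + 917 B (last, 917 <= 980 OK)
Total bytes sent = payload + n_frags * header = 2869 + 3*20 = 2869 + 60 = 2929 B

3, 2929


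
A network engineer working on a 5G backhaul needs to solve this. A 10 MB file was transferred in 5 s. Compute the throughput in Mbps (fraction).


Given: file = 10 MB, time = 5 s
File in Mb = 10 * 8 = 80 Mb
Throughput = 80 / 5 Mbps
Throughput = 16 Mbps

16


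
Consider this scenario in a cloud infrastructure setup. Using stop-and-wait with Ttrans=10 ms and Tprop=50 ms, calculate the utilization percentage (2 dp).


Given: Ttrans = 10 ms, Tprop = 50 ms
RTT = 2 * Tprop = 2 * 50 = 100 ms
U = Ttrans / (Ttrans + RTT)
U = 10 / (10 + 100)
U = 10 / 110 = 0.090909
U% = 9.09%

9.09


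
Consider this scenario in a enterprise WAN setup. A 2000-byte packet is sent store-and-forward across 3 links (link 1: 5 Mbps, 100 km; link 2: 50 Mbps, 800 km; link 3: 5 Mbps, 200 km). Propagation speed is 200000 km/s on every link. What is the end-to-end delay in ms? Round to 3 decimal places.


Packet = 2000 bytes = 16000 bits. Store-and-forward: sum (t_trans + t_prop) per link.
Link 1: t_trans = 16000/(5*10^6) s = 3.2000 ms; t_prop = 100/200000 s = 0.5000 ms; subtotal = 3.7000 ms
Link 2: t_trans = 16000/(50*10^6) s = 0.3200 ms; t_prop = 800/200000 s = 4.0000 ms; subtotal = 4.3200 ms
Link 3: t_trans = 16000/(5*10^6) s = 3.2000 ms; t_prop = 200/200000 s = 1.0000 ms; subtotal = 4.2000 ms
End-to-end = 3.7000 + 4.3200 + 4.2000 = 12.2200 ms -> 12.220 ms (3 dp)

12.220


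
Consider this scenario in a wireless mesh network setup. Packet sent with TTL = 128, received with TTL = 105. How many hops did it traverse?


Given: initial TTL = 128, received TTL = 105
Hops = initial TTL - received TTL
Hops = 128 - 105 = 23

23


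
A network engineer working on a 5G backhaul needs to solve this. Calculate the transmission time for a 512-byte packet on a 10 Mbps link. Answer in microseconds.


Given: packet = 512 bytes, bandwidth = 10 Mbps
Packet in bits = 512 * 8 = 4096 bits
Bandwidth = 10 * 10^6 = 10000000 bps
Time = 4096 / 10000000 seconds
Time in us = 4096 * 10^6 / 10000000 = 409.6

409.6


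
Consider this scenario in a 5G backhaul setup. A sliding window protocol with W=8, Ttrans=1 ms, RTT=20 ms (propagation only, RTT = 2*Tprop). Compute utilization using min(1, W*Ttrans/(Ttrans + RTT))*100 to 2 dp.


Given: W = 8, Ttrans = 1 ms, RTT = 20 ms (= 2 * Tprop, Tprop = 10 ms)
Cycle time = Ttrans + RTT = 1 + 20 = 21 ms (first packet sent until its ACK returns)
W * Ttrans = 8 * 1 = 8 ms of sending per cycle
W * Ttrans / (Ttrans + RTT) = 8 / 21 = 0.380952
U = min(1, 0.380952) = 0.380952
U% = 38.10%

38.10


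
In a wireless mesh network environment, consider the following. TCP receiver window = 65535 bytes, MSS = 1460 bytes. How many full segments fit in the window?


Given: RWND = 65535 bytes, MSS = 1460 bytes
Full segments = floor(RWND / MSS)
Full segments = floor(65535 / 1460)
Full segments = floor(44.887) = 44

44


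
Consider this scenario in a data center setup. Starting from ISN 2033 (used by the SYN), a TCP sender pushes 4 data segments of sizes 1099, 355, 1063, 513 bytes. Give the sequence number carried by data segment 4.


The SYN occupies sequence number ISN = 2033, so the first data byte is ISN + 1 = 2034.
SEQ of data segment i = (ISN + 1) + sum of payload sizes of segments 1..i-1.
Segment 1: SEQ = 2034, payload = 1099 bytes
Segment 2: SEQ = 3133, payload = 355 bytes
Segment 3: SEQ = 3488, payload = 1063 bytes
Segment 4: SEQ = 4551, payload = 513 bytes
SEQ of segment 4 = 2034 + 1099 + 355 + 1063 = 4551

4551


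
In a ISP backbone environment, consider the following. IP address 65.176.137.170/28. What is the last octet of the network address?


Given: IP = 65.176.137.170, prefix = /28
Subnet mask = 255.255.255.240
Last octet of IP: 170
Last octet of mask: 240
Network last octet = 170 AND 240 = 160

160


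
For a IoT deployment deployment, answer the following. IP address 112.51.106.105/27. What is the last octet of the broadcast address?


Given: IP = 112.51.106.105, prefix = /27
Host bits = 32 - 27 = 5
Network last octet = 105 AND mask = 96
Host part size = 2^5 - 1 = 31
Broadcast last octet = 96 OR 31 = 127

127


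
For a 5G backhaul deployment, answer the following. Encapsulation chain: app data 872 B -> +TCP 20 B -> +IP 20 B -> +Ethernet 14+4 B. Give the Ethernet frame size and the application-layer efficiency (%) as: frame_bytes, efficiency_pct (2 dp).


TCP segment = 872 + 20 = 892 B
IP packet = 892 + 20 = 912 B
Ethernet frame = 912 + 14 + 4 = 930 B
Efficiency = app / frame = 872 / 930 = 0.937634 = 93.7634% -> 93.76% (2 dp)

930, 93.76


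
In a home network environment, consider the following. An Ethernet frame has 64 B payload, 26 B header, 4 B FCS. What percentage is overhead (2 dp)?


Given: payload = 64 B, header = 26 B, trailer = 4 B
Overhead bytes = header + trailer = 26 + 4 = 30
Total frame = payload + overhead = 64 + 30 = 94
Overhead % = 30 / 94 * 100 = 31.9149% -> 31.91% (2 dp)

31.91


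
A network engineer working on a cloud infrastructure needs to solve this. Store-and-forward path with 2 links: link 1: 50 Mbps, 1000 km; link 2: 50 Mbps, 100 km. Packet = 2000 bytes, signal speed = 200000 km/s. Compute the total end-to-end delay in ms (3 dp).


Packet = 2000 bytes = 16000 bits. Store-and-forward: sum (t_trans + t_prop) per link.
Link 1: t_trans = 16000/(50*10^6) s = 0.3200 ms; t_prop = 1000/200000 s = 5.0000 ms; subtotal = 5.3200 ms
Link 2: t_trans = 16000/(50*10^6) s = 0.3200 ms; t_prop = 100/200000 s = 0.5000 ms; subtotal = 0.8200 ms
End-to-end = 5.3200 + 0.8200 = 6.1400 ms -> 6.140 ms (3 dp)

6.140


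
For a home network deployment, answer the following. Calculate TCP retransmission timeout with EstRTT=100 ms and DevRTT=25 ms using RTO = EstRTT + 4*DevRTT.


Given: EstRTT = 100 ms, DevRTT = 25 ms
Timeout = EstRTT + 4 * DevRTT
4 * DevRTT = 4 * 25 = 100
Timeout = 100 + 100 = 200 ms

200


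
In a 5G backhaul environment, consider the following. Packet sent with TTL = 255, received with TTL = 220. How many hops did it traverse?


Given: initial TTL = 255, received TTL = 220
Hops = initial TTL - received TTL
Hops = 255 - 220 = 35

35


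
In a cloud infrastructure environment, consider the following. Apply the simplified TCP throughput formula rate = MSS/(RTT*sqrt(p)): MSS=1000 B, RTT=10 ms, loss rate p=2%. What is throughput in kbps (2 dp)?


Given: MSS = 1000 bytes, RTT = 10 ms, loss = 2%
RTT in seconds = 10 / 1000 = 0.01
Loss rate = 2% = 0.02
sqrt(loss) = sqrt(0.02) = 0.141421356237
Throughput (bytes/s) = 1000 / (0.01 * 0.141421356237) = 707106.7812
Throughput (kbps) = 707106.7812 * 8 / 1000 = 5656.854249 -> 5656.85 kbps (2 dp)

5656.85


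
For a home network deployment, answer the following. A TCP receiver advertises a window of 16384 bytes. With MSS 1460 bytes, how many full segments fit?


Given: RWND = 16384 bytes, MSS = 1460 bytes
Full segments = floor(RWND / MSS)
Full segments = floor(16384 / 1460)
Full segments = floor(11.2219) = 11

11


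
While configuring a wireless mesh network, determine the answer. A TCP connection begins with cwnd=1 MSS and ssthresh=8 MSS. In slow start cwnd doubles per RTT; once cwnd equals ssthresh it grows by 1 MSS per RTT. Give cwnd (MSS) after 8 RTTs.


RTT 0: cwnd = 1 MSS (initial)
RTT 1: cwnd = 2 MSS (slow start, doubled)
RTT 2: cwnd = 4 MSS (slow start, doubled)
RTT 3: cwnd = 8 MSS (slow start, doubled)
RTT 4: cwnd = 9 MSS (congestion avoidance, +1)
RTT 5: cwnd = 10 MSS (congestion avoidance, +1)
RTT 6: cwnd = 11 MSS (congestion avoidance, +1)
RTT 7: cwnd = 12 MSS (congestion avoidance, +1)
RTT 8: cwnd = 13 MSS (congestion avoidance, +1)

13


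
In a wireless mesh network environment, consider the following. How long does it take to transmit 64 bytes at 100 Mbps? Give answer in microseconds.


Given: packet = 64 bytes, bandwidth = 100 Mbps
Packet in bits = 64 * 8 = 512 bits
Bandwidth = 100 * 10^6 = 100000000 bps
Time = 512 / 100000000 seconds
Time in us = 512 * 10^6 / 100000000 = 5.12

5.12


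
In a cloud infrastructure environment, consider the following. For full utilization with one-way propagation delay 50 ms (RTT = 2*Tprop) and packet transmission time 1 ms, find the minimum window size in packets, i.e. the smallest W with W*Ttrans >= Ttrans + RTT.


Given: Ttrans = 1 ms, RTT = 100 ms (= 2 * Tprop, Tprop = 50 ms)
Time until first ACK returns = Ttrans + RTT = 1 + 100 = 101 ms
Need W * Ttrans >= Ttrans + RTT  ->  W >= (Ttrans + RTT) / Ttrans
(Ttrans + RTT) / Ttrans = 101 / 1 = 101
W_min = ceil(101) = 101

101


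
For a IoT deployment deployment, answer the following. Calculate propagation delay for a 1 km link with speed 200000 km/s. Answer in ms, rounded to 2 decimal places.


Given: distance = 1 km, speed = 200000 km/s
Delay = distance / speed = 1 / 200000 seconds
Delay in ms = 1 * 1000 / 200000
Delay = 0.0050 ms
Rounded to 2 dp = 0.01 ms

0.01


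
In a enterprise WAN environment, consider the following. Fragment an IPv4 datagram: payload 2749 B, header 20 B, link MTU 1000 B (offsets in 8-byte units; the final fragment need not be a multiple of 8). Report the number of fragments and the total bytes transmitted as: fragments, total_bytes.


Max data per non-final fragment = floor((MTU - header)/8)*8 = floor((1000 - 20)/8)*8 = floor(980/8)*8 = 976 B
Final fragment needs no 8-byte alignment: it can carry up to MTU - header = 980 B
Non-final fragments needed = ceil((payload - 980) / 976) = ceil(1769/976) = ceil(1.8125) = 2
Number of fragments = 2 + 1 = 3
Fragment sizes (data): 2 * 976 B + 797 B (last, 797 <= 980 OK)
Total bytes sent = payload + n_frags * header = 2749 + 3*20 = 2749 + 60 = 2809 B

3, 2809


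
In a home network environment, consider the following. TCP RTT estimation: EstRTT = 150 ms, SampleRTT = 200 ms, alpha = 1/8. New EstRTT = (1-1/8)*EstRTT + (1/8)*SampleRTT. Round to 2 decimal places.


Given: EstRTT = 150 ms, SampleRTT = 200 ms, alpha = 1/8
New EstRTT = (1 - alpha) * EstRTT + alpha * SampleRTT
(7/8) * 150 = 131.25
(1/8) * 200 = 25
New EstRTT = 131.25 + 25 = 156.25 ms -> 156.25 ms (2 dp)

156.25


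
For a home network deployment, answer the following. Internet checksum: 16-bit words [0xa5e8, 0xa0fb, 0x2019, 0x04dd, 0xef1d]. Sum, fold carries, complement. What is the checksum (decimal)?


Given words: [0xa5e8, 0xa0fb, 0x2019, 0x04dd, 0xef1d]
Step 1: Sum all words
Raw sum = 42472 + 41211 + 8217 + 1245 + 61213 = 154358
Step 2: Fold carry: (23286 + 2) = 23288
One's complement = ~23288 & 0xFFFF = 42247

42247


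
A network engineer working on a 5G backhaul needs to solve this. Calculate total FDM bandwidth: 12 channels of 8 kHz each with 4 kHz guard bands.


Given: 12 channels, 8 kHz each, guard = 4 kHz
Channel bandwidth = 12 * 8 = 96 kHz
Guard bands = 11 gaps * 4 kHz = 44 kHz
Total = 96 + 44 = 140 kHz

140


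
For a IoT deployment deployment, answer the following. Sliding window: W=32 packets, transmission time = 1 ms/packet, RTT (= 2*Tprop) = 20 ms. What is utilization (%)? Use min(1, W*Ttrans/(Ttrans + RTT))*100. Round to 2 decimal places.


Given: W = 32, Ttrans = 1 ms, RTT = 20 ms (= 2 * Tprop, Tprop = 10 ms)
Cycle time = Ttrans + RTT = 1 + 20 = 21 ms (first packet sent until its ACK returns)
W * Ttrans = 32 * 1 = 32 ms of sending per cycle
W * Ttrans / (Ttrans + RTT) = 32 / 21 = 1.523810
U = min(1, 1.523810) = 1.000000
U% = 100.00%

100.00


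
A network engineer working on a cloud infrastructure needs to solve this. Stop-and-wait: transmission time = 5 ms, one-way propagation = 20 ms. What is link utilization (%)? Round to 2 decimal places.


Given: Ttrans = 5 ms, Tprop = 20 ms
RTT = 2 * Tprop = 2 * 20 = 40 ms
U = Ttrans / (Ttrans + RTT)
U = 5 / (5 + 40)
U = 5 / 45 = 0.111111
U% = 11.11%

11.11


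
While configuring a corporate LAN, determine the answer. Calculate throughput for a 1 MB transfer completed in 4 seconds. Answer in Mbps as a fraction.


Given: file = 1 MB, time = 4 s
File in Mb = 1 * 8 = 8 Mb
Throughput = 8 / 4 Mbps
Throughput = 2 Mbps

2


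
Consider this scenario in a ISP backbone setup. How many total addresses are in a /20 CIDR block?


Given: CIDR prefix /20
Host bits = 32 - 20 = 12
Total addresses = 2^12 = 4096

4096


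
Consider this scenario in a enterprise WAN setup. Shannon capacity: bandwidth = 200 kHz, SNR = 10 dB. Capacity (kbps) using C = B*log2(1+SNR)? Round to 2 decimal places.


Given: B = 200 kHz, SNR = 10 dB
SNR linear = 10^(10/10) = 10
1 + SNR = 11
log2(11) = 3.4594316186
C = 200 * 1000 * 3.4594316186 = 691886.3237 bps
C = 691.886324 kbps -> 691.89 kbps (2 dp)

691.89


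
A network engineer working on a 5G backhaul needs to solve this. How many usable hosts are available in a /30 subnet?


Given: subnet mask /30
Host bits = 32 - 30 = 2
Total addresses = 2^2 = 4
Usable hosts = 4 - 2 (network + broadcast) = 2

2


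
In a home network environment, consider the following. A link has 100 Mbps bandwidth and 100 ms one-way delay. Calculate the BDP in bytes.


Given: bandwidth = 100 Mbps, delay = 100 ms
BDP in bits = 100 * 10^6 * 100 / 1000
BDP in bits = 10000000
BDP in bytes = 10000000 / 8 = 1250000

1250000


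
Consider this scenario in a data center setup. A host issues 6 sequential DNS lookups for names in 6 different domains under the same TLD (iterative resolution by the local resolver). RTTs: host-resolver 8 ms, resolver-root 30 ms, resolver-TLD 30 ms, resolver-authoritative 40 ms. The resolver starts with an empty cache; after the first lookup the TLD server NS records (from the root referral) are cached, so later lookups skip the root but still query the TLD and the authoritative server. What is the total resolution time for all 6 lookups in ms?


Lookup 1 (cold cache): local + root + TLD + auth = 8 + 30 + 30 + 40 = 108 ms
Lookups 2..6 (TLD NS cached -> skip root; new domain -> still ask TLD and auth): local + TLD + auth = 8 + 30 + 40 = 78 ms each
Remaining 5 lookups: 5 * 78 = 390 ms
Total = 108 + 390 = 498 ms

498


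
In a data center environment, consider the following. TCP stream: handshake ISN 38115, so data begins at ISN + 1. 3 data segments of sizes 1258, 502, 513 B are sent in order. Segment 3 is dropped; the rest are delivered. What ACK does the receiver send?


SYN uses sequence number 38115; first data byte = ISN + 1 = 38116.
Segment 1: SEQ = 38116, len = 1258 B, covers [38116, 39373]
Segment 2: SEQ = 39374, len = 502 B, covers [39374, 39875]
Segment 3: SEQ = 39876, len = 513 B, covers [39876, 40388] [LOST]
In-order data received: bytes [38116, 39875] (segments 1..2).
Segment 3 missing -> gap begins at byte 39876.
Cumulative ACK = next expected in-order byte = 38116 + 1258 + 502 = 39876

39876


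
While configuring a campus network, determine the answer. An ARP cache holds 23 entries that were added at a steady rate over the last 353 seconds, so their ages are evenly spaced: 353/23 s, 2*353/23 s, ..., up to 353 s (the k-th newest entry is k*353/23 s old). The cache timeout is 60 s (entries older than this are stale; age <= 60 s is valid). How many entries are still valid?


Ages are k * 353/23 s for k = 1..23 (spacing = 15.3478 s).
Entry k is valid iff k * 353/23 <= 60 iff k <= 23 * 60 / 353 = 3.9093
n_valid = floor(3.9093) = 3
(n_stale = 23 - 3 = 20)

3


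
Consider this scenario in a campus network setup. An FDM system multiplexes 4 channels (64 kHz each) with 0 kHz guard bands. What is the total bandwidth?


Given: 4 channels, 64 kHz each, guard = 0 kHz
Channel bandwidth = 4 * 64 = 256 kHz
Guard bands = 3 gaps * 0 kHz = 0 kHz
Total = 256 + 0 = 256 kHz

256


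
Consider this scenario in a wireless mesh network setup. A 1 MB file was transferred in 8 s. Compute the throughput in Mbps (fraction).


Given: file = 1 MB, time = 8 s
File in Mb = 1 * 8 = 8 Mb
Throughput = 8 / 8 Mbps
Throughput = 1 Mbps

1


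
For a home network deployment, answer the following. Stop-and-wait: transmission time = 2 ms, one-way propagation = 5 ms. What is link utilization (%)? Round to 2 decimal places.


Given: Ttrans = 2 ms, Tprop = 5 ms
RTT = 2 * Tprop = 2 * 5 = 10 ms
U = Ttrans / (Ttrans + RTT)
U = 2 / (2 + 10)
U = 2 / 12 = 0.166667
U% = 16.67%

16.67


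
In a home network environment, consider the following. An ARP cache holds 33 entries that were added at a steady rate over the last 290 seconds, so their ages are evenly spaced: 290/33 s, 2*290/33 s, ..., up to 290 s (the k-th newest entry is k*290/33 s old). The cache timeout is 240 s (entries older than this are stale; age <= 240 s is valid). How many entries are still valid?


Ages are k * 290/33 s for k = 1..33 (spacing = 8.7879 s).
Entry k is valid iff k * 290/33 <= 240 iff k <= 33 * 240 / 290 = 27.3103
n_valid = floor(27.3103) = 27
(n_stale = 33 - 27 = 6)

27


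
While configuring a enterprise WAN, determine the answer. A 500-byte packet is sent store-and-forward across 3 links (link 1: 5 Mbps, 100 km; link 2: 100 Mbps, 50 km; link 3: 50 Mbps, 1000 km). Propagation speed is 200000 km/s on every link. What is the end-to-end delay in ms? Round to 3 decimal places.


Packet = 500 bytes = 4000 bits. Store-and-forward: sum (t_trans + t_prop) per link.
Link 1: t_trans = 4000/(5*10^6) s = 0.8000 ms; t_prop = 100/200000 s = 0.5000 ms; subtotal = 1.3000 ms
Link 2: t_trans = 4000/(100*10^6) s = 0.0400 ms; t_prop = 50/200000 s = 0.2500 ms; subtotal = 0.2900 ms
Link 3: t_trans = 4000/(50*10^6) s = 0.0800 ms; t_prop = 1000/200000 s = 5.0000 ms; subtotal = 5.0800 ms
End-to-end = 1.3000 + 0.2900 + 5.0800 = 6.6700 ms -> 6.670 ms (3 dp)

6.670


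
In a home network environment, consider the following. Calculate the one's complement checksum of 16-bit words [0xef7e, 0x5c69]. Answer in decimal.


Given words: [0xef7e, 0x5c69]
Step 1: Sum all words
Raw sum = 61310 + 23657 = 84967
Step 2: Fold carry: (19431 + 1) = 19432
One's complement = ~19432 & 0xFFFF = 46103

46103


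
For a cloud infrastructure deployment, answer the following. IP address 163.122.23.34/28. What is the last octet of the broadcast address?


Given: IP = 163.122.23.34, prefix = /28
Host bits = 32 - 28 = 4
Network last octet = 34 AND mask = 32
Host part size = 2^4 - 1 = 15
Broadcast last octet = 32 OR 15 = 47

47


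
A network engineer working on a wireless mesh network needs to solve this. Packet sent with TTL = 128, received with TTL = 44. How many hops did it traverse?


Given: initial TTL = 128, received TTL = 44
Hops = initial TTL - received TTL
Hops = 128 - 44 = 84

84


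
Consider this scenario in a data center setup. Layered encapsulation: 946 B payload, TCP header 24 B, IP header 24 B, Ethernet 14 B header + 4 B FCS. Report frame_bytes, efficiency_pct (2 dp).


TCP segment = 946 + 24 = 970 B
IP packet = 970 + 24 = 994 B
Ethernet frame = 994 + 14 + 4 = 1012 B
Efficiency = app / frame = 946 / 1012 = 0.934783 = 93.4783% -> 93.48% (2 dp)

1012, 93.48


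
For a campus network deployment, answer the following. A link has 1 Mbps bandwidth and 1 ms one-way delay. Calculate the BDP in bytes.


Given: bandwidth = 1 Mbps, delay = 1 ms
BDP in bits = 1 * 10^6 * 1 / 1000
BDP in bits = 1000
BDP in bytes = 1000 / 8 = 125

125


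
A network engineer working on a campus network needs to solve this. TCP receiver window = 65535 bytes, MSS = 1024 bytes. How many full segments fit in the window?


Given: RWND = 65535 bytes, MSS = 1024 bytes
Full segments = floor(RWND / MSS)
Full segments = floor(65535 / 1024)
Full segments = floor(63.999) = 63

63


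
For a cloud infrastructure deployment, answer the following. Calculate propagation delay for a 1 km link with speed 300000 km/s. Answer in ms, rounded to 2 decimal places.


Given: distance = 1 km, speed = 300000 km/s
Delay = distance / speed = 1 / 300000 seconds
Delay in ms = 1 * 1000 / 300000
Delay = 0.0033 ms
Rounded to 2 dp = 0.00 ms

0.00


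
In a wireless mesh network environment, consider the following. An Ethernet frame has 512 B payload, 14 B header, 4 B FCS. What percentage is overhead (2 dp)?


Given: payload = 512 B, header = 14 B, trailer = 4 B
Overhead bytes = header + trailer = 14 + 4 = 18
Total frame = payload + overhead = 512 + 18 = 530
Overhead % = 18 / 530 * 100 = 3.3962% -> 3.40% (2 dp)

3.40


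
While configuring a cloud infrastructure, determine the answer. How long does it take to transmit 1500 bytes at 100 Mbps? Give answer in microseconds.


Given: packet = 1500 bytes, bandwidth = 100 Mbps
Packet in bits = 1500 * 8 = 12000 bits
Bandwidth = 100 * 10^6 = 100000000 bps
Time = 12000 / 100000000 seconds
Time in us = 12000 * 10^6 / 100000000 = 120

120


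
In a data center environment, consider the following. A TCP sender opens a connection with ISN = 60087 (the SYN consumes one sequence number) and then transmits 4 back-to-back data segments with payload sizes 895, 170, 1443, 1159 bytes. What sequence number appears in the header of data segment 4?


The SYN occupies sequence number ISN = 60087, so the first data byte is ISN + 1 = 60088.
SEQ of data segment i = (ISN + 1) + sum of payload sizes of segments 1..i-1.
Segment 1: SEQ = 60088, payload = 895 bytes
Segment 2: SEQ = 60983, payload = 170 bytes
Segment 3: SEQ = 61153, payload = 1443 bytes
Segment 4: SEQ = 62596, payload = 1159 bytes
SEQ of segment 4 = 60088 + 895 + 170 + 1443 = 62596

62596


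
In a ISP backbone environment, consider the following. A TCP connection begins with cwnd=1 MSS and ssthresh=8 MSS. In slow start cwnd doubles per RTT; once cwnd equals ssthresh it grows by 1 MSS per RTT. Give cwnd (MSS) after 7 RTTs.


RTT 0: cwnd = 1 MSS (initial)
RTT 1: cwnd = 2 MSS (slow start, doubled)
RTT 2: cwnd = 4 MSS (slow start, doubled)
RTT 3: cwnd = 8 MSS (slow start, doubled)
RTT 4: cwnd = 9 MSS (congestion avoidance, +1)
RTT 5: cwnd = 10 MSS (congestion avoidance, +1)
RTT 6: cwnd = 11 MSS (congestion avoidance, +1)
RTT 7: cwnd = 12 MSS (congestion avoidance, +1)

12


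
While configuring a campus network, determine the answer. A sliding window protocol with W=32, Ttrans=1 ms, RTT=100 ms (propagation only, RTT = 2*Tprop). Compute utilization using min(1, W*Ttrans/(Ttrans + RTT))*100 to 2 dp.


Given: W = 32, Ttrans = 1 ms, RTT = 100 ms (= 2 * Tprop, Tprop = 50 ms)
Cycle time = Ttrans + RTT = 1 + 100 = 101 ms (first packet sent until its ACK returns)
W * Ttrans = 32 * 1 = 32 ms of sending per cycle
W * Ttrans / (Ttrans + RTT) = 32 / 101 = 0.316832
U = min(1, 0.316832) = 0.316832
U% = 31.68%

31.68


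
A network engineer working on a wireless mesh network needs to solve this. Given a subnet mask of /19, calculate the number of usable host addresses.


Given: subnet mask /19
Host bits = 32 - 19 = 13
Total addresses = 2^13 = 8192
Usable hosts = 8192 - 2 (network + broadcast) = 8190

8190


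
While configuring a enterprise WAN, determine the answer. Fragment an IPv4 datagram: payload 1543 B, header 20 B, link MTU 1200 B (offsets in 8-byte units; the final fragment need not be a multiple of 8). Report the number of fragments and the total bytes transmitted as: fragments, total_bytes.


Max data per non-final fragment = floor((MTU - header)/8)*8 = floor((1200 - 20)/8)*8 = floor(1180/8)*8 = 1176 B
Final fragment needs no 8-byte alignment: it can carry up to MTU - header = 1180 B
Non-final fragments needed = ceil((payload - 1180) / 1176) = ceil(363/1176) = ceil(0.3087) = 1
Number of fragments = 1 + 1 = 2
Fragment sizes (data): 1 * 1176 B + 367 B (last, 367 <= 1180 OK)
Total bytes sent = payload + n_frags * header = 1543 + 2*20 = 1543 + 40 = 1583 B

2, 1583


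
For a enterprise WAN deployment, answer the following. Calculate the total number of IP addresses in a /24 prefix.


Given: CIDR prefix /24
Host bits = 32 - 24 = 8
Total addresses = 2^8 = 256

256


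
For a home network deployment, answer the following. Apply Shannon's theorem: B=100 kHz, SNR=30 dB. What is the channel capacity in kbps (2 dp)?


Given: B = 100 kHz, SNR = 30 dB
SNR linear = 10^(30/10) = 1000
1 + SNR = 1001
log2(1001) = 9.9672262588
C = 100 * 1000 * 9.9672262588 = 996722.6259 bps
C = 996.722626 kbps -> 996.72 kbps (2 dp)

996.72


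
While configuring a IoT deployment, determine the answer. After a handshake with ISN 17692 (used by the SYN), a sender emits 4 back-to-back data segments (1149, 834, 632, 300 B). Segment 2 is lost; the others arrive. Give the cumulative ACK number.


SYN uses sequence number 17692; first data byte = ISN + 1 = 17693.
Segment 1: SEQ = 17693, len = 1149 B, covers [17693, 18841]
Segment 2: SEQ = 18842, len = 834 B, covers [18842, 19675] [LOST]
Segment 3: SEQ = 19676, len = 632 B, covers [19676, 20307]
Segment 4: SEQ = 20308, len = 300 B, covers [20308, 20607]
In-order data received: bytes [17693, 18841] (segments 1..1).
Segment 2 missing -> gap begins at byte 18842; later segments buffered out of order.
Cumulative ACK = next expected in-order byte = 17693 + 1149 = 18842

18842


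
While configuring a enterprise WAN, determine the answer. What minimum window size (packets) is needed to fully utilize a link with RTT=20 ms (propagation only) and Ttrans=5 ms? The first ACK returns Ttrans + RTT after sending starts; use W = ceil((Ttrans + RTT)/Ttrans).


Given: Ttrans = 5 ms, RTT = 20 ms (= 2 * Tprop, Tprop = 10 ms)
Time until first ACK returns = Ttrans + RTT = 5 + 20 = 25 ms
Need W * Ttrans >= Ttrans + RTT  ->  W >= (Ttrans + RTT) / Ttrans
(Ttrans + RTT) / Ttrans = 25 / 5 = 5
W_min = ceil(5) = 5

5


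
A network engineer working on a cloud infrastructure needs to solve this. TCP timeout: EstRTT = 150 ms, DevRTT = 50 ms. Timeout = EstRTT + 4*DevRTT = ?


Given: EstRTT = 150 ms, DevRTT = 50 ms
Timeout = EstRTT + 4 * DevRTT
4 * DevRTT = 4 * 50 = 200
Timeout = 150 + 200 = 350 ms

350


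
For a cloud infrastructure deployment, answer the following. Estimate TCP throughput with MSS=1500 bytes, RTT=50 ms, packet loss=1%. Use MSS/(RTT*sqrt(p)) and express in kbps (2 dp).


Given: MSS = 1500 bytes, RTT = 50 ms, loss = 1%
RTT in seconds = 50 / 1000 = 0.05
Loss rate = 1% = 0.01
sqrt(loss) = sqrt(0.01) = 0.1
Throughput (bytes/s) = 1500 / (0.05 * 0.1) = 300000.0000
Throughput (kbps) = 300000.0000 * 8 / 1000 = 2400.000000 -> 2400.00 kbps (2 dp)

2400.00


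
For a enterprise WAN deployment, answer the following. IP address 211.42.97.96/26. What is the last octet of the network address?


Given: IP = 211.42.97.96, prefix = /26
Subnet mask = 255.255.255.192
Last octet of IP: 96
Last octet of mask: 192
Network last octet = 96 AND 192 = 64

64


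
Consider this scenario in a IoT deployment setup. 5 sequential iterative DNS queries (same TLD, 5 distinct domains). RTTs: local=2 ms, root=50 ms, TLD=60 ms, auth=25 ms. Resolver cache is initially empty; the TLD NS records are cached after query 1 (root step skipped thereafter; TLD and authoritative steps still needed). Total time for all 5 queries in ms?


Lookup 1 (cold cache): local + root + TLD + auth = 2 + 50 + 60 + 25 = 137 ms
Lookups 2..5 (TLD NS cached -> skip root; new domain -> still ask TLD and auth): local + TLD + auth = 2 + 60 + 25 = 87 ms each
Remaining 4 lookups: 4 * 87 = 348 ms
Total = 137 + 348 = 485 ms

485


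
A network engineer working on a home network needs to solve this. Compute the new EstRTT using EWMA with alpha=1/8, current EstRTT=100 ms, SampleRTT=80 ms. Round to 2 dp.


Given: EstRTT = 100 ms, SampleRTT = 80 ms, alpha = 1/8
New EstRTT = (1 - alpha) * EstRTT + alpha * SampleRTT
(7/8) * 100 = 87.5
(1/8) * 80 = 10
New EstRTT = 87.5 + 10 = 97.5 ms -> 97.50 ms (2 dp)

97.50


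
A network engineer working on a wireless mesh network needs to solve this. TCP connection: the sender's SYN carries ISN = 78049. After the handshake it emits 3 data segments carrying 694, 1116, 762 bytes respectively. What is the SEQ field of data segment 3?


The SYN occupies sequence number ISN = 78049, so the first data byte is ISN + 1 = 78050.
SEQ of data segment i = (ISN + 1) + sum of payload sizes of segments 1..i-1.
Segment 1: SEQ = 78050, payload = 694 bytes
Segment 2: SEQ = 78744, payload = 1116 bytes
Segment 3: SEQ = 79860, payload = 762 bytes
SEQ of segment 3 = 78050 + 694 + 1116 = 79860

79860


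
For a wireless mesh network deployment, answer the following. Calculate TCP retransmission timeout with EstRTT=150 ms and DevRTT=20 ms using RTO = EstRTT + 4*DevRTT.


Given: EstRTT = 150 ms, DevRTT = 20 ms
Timeout = EstRTT + 4 * DevRTT
4 * DevRTT = 4 * 20 = 80
Timeout = 150 + 80 = 230 ms

230


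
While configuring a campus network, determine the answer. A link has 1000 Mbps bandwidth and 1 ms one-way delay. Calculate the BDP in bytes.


Given: bandwidth = 1000 Mbps, delay = 1 ms
BDP in bits = 1000 * 10^6 * 1 / 1000
BDP in bits = 1000000
BDP in bytes = 1000000 / 8 = 125000

125000


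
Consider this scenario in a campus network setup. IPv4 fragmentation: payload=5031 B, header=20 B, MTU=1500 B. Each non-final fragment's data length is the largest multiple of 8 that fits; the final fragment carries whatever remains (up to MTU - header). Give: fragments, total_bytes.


Max data per non-final fragment = floor((MTU - header)/8)*8 = floor((1500 - 20)/8)*8 = floor(1480/8)*8 = 1480 B
Final fragment needs no 8-byte alignment: it can carry up to MTU - header = 1480 B
Non-final fragments needed = ceil((payload - 1480) / 1480) = ceil(3551/1480) = ceil(2.3993) = 3
Number of fragments = 3 + 1 = 4
Fragment sizes (data): 3 * 1480 B + 591 B (last, 591 <= 1480 OK)
Total bytes sent = payload + n_frags * header = 5031 + 4*20 = 5031 + 80 = 5111 B

4, 5111


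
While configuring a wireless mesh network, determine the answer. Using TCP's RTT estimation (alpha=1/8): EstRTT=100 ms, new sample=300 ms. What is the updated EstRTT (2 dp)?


Given: EstRTT = 100 ms, SampleRTT = 300 ms, alpha = 1/8
New EstRTT = (1 - alpha) * EstRTT + alpha * SampleRTT
(7/8) * 100 = 87.5
(1/8) * 300 = 37.5
New EstRTT = 87.5 + 37.5 = 125 ms -> 125.00 ms (2 dp)

125.00
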